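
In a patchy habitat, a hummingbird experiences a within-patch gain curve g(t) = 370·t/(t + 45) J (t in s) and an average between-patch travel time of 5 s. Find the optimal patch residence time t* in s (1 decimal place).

Maximise g(t)/(T+t): set derivative to zero → g'(t)(T+t) = g(t).
g'(t) = 370·45/(t + 45)². Setting 370·45/(t+45)² = 370t/[(t+45)(5+t)] gives 45(5+t) = t(t+45), so t² = 45×5 = 225.
t* = √225 = 15 s.

15.0 s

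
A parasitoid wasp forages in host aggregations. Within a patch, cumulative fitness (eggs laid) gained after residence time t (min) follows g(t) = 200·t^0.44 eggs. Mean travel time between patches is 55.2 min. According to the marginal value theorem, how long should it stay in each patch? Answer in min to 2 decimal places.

43.37 min

Optimal t* satisfies g'(t*) = g(t*)/(T + t*).
g'(t) = 0.44·200·t^-0.56. Setting 0.44·200·t^-0.56 = 200·t^0.44/(55.2+t) gives 0.44(55.2+t) = t, so 0.56·t = 0.44×55.2.
t* = 0.44×55.2/0.56 = 43.37 min.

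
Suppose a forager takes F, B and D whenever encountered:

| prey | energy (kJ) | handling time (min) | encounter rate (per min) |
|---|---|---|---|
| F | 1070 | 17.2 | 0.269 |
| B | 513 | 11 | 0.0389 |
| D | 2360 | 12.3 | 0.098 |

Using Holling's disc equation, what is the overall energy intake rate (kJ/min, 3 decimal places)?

R = (0.269×1070 + 0.0389×513 + 0.098×2360) / (1 + 0.269×17.2 + 0.0389×11 + 0.098×12.3) = 539.1/7.26 = 74.25 kJ/min.

74.250 kJ/min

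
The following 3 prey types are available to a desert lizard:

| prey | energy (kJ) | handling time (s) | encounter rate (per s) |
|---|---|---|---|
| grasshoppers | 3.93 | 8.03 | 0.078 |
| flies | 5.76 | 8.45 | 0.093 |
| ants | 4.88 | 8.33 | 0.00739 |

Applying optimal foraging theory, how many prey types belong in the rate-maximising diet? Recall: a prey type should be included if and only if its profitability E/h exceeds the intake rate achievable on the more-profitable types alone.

3

Rank by E/h (kJ/s): flies 0.682, ants 0.586, grasshoppers 0.489. Include each in turn until the next type's E/h falls below the running intake rate.
Rate on top 1: 0.3. ants: 0.586 > 0.3 → include.
Rate on top 2: 0.3095. grasshoppers: 0.489 > 0.3095 → include.
Optimal diet: flies, ants, grasshoppers — 3 of 3 types.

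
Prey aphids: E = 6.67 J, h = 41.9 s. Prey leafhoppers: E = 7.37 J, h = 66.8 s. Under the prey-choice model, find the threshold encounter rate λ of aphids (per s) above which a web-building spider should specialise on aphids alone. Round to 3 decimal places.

0.054 per s

At the threshold, the rate on aphids alone equals the profitability of leafhoppers: λ·6.67/(1 + λ·41.9) = 7.37/66.8 = 0.1103.
Rearranging, λ(6.67 − 0.1103×41.9) = 0.1103, so λ = 0.1103/2.047 = 0.05389 per s.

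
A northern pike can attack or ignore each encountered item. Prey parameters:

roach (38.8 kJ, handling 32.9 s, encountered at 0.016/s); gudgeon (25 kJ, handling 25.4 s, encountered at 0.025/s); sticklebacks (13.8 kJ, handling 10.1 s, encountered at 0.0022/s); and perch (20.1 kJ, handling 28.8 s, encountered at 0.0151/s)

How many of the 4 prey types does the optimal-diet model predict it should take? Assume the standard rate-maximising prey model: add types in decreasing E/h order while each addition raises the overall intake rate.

E/h in descending order: sticklebacks 1.37, roach 1.18, gudgeon 0.984, perch 0.698 kJ/s. The optimal diet is the largest prefix of this list for which every included type satisfies E_i/h_i > R on the types above it.
Rate on top 1: 0.0297. roach: 1.18 > 0.0297 → include.
Rate on top 2: 0.4205. gudgeon: 0.984 > 0.4205 → include.
Rate on top 3: 0.5844. perch: 0.698 > 0.5844 → include.
Optimal diet: sticklebacks, roach, gudgeon, perch — 4 of 4 types.

4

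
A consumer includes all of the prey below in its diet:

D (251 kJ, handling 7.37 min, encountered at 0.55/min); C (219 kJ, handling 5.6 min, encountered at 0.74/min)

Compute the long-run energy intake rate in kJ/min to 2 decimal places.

R = (0.55×251 + 0.74×219) / (1 + 0.55×7.37 + 0.74×5.6) = 300.1/9.198 = 32.63 kJ/min.

32.63 kJ/min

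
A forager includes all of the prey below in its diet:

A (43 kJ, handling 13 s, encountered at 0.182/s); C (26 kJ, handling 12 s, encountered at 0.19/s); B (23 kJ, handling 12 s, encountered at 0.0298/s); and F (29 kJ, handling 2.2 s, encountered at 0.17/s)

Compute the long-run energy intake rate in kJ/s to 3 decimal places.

2.882 kJ/s

R = (0.182×43 + 0.19×26 + 0.0298×23 + 0.17×29) / (1 + 0.182×13 + 0.19×12 + 0.0298×12 + 0.17×2.2) = 18.38/6.378 = 2.882 kJ/s.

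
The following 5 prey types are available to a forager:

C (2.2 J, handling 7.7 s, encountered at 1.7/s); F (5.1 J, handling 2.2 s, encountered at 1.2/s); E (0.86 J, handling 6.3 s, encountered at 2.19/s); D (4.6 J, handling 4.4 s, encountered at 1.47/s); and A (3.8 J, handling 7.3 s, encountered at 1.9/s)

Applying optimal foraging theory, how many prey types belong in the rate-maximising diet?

1

Rank by E/h (J/s): F 2.32, D 1.05, A 0.521, C 0.286, E 0.137. Include each in turn until the next type's E/h falls below the running intake rate.
Rate on top 1: 1.681. D: 1.05 < 1.681 → exclude; stop.
Optimal diet: F — 1 of 5 types.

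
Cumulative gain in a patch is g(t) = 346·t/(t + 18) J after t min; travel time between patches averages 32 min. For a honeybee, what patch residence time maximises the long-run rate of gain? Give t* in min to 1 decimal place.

By the marginal value theorem, leave when the instantaneous gain rate g'(t) equals the habitat-wide average g(t)/(T + t).
g'(t) = 346·18/(t + 18)². Setting 346·18/(t+18)² = 346t/[(t+18)(32+t)] gives 18(32+t) = t(t+18), so t² = 18×32 = 576.
t* = √576 = 24 min.

24.0 min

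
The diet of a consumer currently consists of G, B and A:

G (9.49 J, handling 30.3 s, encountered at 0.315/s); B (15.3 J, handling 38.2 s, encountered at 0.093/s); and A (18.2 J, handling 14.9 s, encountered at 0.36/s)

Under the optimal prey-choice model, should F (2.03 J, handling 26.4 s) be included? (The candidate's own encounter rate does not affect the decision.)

Current rate: (0.315×9.49 + 0.093×15.3 + 0.36×18.2)/(1 + 0.315×30.3 + 0.093×38.2 + 0.36×14.9) = 0.5634 J/s.
Profitability of F: 2.03/26.4 = 0.07689 J/s.
Since 0.07689 < R, time spent handling F is better spent searching.

No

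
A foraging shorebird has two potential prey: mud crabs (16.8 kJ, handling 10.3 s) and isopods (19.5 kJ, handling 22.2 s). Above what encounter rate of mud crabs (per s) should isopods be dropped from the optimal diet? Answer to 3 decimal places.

0.113 per s

The zero-one rule: include isopods iff E₂/h₂ > λE₁/(1+λh₁). Equality gives the switch point.
λE₁h₂ = E₂ + λE₂h₁ ⇒ λ = E₂/(E₁h₂ − E₂h₁) = 19.5/(373 − 200.9) = 0.1133 per s.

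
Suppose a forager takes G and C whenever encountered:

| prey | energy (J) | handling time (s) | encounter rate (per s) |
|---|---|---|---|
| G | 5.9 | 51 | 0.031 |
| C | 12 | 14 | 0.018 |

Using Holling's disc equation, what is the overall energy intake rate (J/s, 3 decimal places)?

0.141 J/s

Energy encountered per unit search time: 0.031×5.9 + 0.018×12 = 0.3989 J/s.
Handling time per unit search time: 0.031×51 + 0.018×14 = 1.833.
Rate = 0.3989/(1 + 1.833) = 0.1408 J/s.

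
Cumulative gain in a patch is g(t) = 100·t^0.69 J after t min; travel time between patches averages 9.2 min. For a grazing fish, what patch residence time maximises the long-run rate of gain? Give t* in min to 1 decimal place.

Optimal t* satisfies g'(t*) = g(t*)/(T + t*).
g'(t) = 0.69·100·t^-0.31. Setting 0.69·100·t^-0.31 = 100·t^0.69/(9.2+t) gives 0.69(9.2+t) = t, so 0.31·t = 0.69×9.2.
t* = 0.69×9.2/0.31 = 20.48 min.

20.5 min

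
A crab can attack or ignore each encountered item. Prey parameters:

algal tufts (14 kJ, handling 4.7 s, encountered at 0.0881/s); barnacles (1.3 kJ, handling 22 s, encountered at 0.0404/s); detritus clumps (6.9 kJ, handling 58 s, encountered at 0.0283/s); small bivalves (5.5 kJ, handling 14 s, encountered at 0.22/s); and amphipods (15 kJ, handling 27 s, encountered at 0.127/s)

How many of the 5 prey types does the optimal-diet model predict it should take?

Rank by E/h (kJ/s): algal tufts 2.98, amphipods 0.556, small bivalves 0.393, detritus clumps 0.119, barnacles 0.0591. Include each in turn until the next type's E/h falls below the running intake rate.
Rate on top 1: 0.8722. amphipods: 0.556 < 0.8722 → exclude; stop.
Optimal diet: algal tufts — 1 of 5 types.

1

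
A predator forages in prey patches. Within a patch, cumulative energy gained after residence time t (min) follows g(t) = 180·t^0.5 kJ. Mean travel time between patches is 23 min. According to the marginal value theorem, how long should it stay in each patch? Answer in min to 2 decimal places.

23.00 min

Maximise g(t)/(T+t): set derivative to zero → g'(t)(T+t) = g(t).
g'(t) = 0.5·180·t^-0.5. Setting 0.5·180·t^-0.5 = 180·t^0.5/(23+t) gives 0.5(23+t) = t, so 0.50·t = 0.5×23.
t* = 0.5×23/0.50 = 23 min.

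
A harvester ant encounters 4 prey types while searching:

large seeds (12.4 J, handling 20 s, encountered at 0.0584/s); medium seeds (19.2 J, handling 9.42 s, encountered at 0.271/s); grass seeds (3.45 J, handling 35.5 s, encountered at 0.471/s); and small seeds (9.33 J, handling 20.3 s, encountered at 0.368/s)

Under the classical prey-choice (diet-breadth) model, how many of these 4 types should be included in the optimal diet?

1

Profitabilities (E/h, J/s): medium seeds 2.04, large seeds 0.62, small seeds 0.46, grass seeds 0.0972. Add prey in this order while the next type's profitability exceeds the intake rate on those already taken.
Rate on top 1: 1.465. large seeds: 0.62 < 1.465 → exclude; stop.
Optimal diet: medium seeds — 1 of 4 types.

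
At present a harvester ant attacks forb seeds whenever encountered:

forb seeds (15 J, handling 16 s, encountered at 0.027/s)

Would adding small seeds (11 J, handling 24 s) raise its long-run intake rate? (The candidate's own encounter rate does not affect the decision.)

Intake rate on the current diet: R = (0.027×15) / (1 + 0.027×16) = 0.405/1.432 = 0.2828 J/s.
small seeds: E/h = 11/24 = 0.4583 J/s.
0.4583 > 0.2828, so adding small seeds raises the average — include it.

Yes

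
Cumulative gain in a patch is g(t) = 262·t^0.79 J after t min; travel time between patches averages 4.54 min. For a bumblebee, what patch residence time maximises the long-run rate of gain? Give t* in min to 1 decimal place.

Maximise g(t)/(T+t): set derivative to zero → g'(t)(T+t) = g(t).
g'(t) = 0.79·262·t^-0.21. Setting 0.79·262·t^-0.21 = 262·t^0.79/(4.54+t) gives 0.79(4.54+t) = t, so 0.21·t = 0.79×4.54.
t* = 0.79×4.54/0.21 = 17.08 min.

17.1 min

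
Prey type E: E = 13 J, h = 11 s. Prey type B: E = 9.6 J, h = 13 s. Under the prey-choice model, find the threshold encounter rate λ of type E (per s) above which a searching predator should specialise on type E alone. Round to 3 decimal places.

0.151 per s

At the threshold, the rate on type E alone equals the profitability of type B: λ·13/(1 + λ·11) = 9.6/13 = 0.7385.
Rearranging, λ(13 − 0.7385×11) = 0.7385, so λ = 0.7385/4.877 = 0.1514 per s.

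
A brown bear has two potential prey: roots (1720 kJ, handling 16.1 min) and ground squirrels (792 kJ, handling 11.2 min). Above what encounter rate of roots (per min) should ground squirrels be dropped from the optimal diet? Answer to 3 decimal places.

The zero-one rule: include ground squirrels iff E₂/h₂ > λE₁/(1+λh₁). Equality gives the switch point.
λE₁h₂ = E₂ + λE₂h₁ ⇒ λ = E₂/(E₁h₂ − E₂h₁) = 792/(1.926e+04 − 1.275e+04) = 0.1216 per min.

0.122 per min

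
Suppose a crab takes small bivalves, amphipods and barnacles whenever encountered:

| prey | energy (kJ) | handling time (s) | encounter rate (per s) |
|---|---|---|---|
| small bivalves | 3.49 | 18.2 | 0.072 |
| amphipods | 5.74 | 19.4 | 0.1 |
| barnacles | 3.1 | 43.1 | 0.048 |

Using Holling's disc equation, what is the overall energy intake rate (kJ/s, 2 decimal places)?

R = (0.072×3.49 + 0.1×5.74 + 0.048×3.1) / (1 + 0.072×18.2 + 0.1×19.4 + 0.048×43.1) = 0.9741/6.319 = 0.1541 kJ/s.

0.15 kJ/s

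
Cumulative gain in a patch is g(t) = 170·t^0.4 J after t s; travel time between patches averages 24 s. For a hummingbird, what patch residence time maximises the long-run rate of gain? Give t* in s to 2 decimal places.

By the marginal value theorem, leave when the instantaneous gain rate g'(t) equals the habitat-wide average g(t)/(T + t).
g'(t) = 0.4·170·t^-0.6. Setting 0.4·170·t^-0.6 = 170·t^0.4/(24+t) gives 0.4(24+t) = t, so 0.60·t = 0.4×24.
t* = 0.4×24/0.60 = 16 s.

16.00 s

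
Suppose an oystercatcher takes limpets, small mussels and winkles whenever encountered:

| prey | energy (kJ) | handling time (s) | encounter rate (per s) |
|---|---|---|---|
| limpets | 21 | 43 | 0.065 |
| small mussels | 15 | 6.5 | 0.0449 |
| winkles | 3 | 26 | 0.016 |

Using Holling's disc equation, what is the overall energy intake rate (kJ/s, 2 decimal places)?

0.46 kJ/s

Energy encountered per unit search time: 0.065×21 + 0.0449×15 + 0.016×3 = 2.087 kJ/s.
Handling time per unit search time: 0.065×43 + 0.0449×6.5 + 0.016×26 = 3.503.
Rate = 2.087/(1 + 3.503) = 0.4634 kJ/s.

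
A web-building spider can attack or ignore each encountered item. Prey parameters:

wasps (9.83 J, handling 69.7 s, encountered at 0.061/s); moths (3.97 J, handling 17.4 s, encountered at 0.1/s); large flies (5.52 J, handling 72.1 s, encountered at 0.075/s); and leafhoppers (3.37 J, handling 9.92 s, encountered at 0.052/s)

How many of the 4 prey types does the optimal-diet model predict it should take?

2

E/h in descending order: leafhoppers 0.34, moths 0.228, wasps 0.141, large flies 0.0766 J/s. The optimal diet is the largest prefix of this list for which every included type satisfies E_i/h_i > R on the types above it.
Rate on top 1: 0.1156. moths: 0.228 > 0.1156 → include.
Rate on top 2: 0.1758. wasps: 0.141 < 0.1758 → exclude; stop.
Optimal diet: leafhoppers, moths — 2 of 4 types.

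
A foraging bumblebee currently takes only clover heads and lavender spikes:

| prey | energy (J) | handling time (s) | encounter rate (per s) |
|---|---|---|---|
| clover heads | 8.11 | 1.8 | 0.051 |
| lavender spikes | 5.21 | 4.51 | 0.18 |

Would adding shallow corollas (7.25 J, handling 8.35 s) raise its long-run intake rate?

Intake rate on the current diet: R = (0.051×8.11 + 0.18×5.21) / (1 + 0.051×1.8 + 0.18×4.51) = 1.351/1.904 = 0.7099 J/s.
Profitability of shallow corollas: 7.25/8.35 = 0.8683 J/s.
0.8683 > 0.7099, so adding shallow corollas raises the average — include it.

Yes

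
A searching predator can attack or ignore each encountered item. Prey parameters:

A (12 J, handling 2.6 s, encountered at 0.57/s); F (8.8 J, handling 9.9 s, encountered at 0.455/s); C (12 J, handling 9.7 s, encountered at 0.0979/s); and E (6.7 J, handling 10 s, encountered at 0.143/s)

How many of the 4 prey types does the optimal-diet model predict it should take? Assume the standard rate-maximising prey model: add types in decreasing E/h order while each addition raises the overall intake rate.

1

Rank by E/h (J/s): A 4.62, C 1.24, F 0.889, E 0.67. Include each in turn until the next type's E/h falls below the running intake rate.
Rate on top 1: 2.756. C: 1.24 < 2.756 → exclude; stop.
Optimal diet: A — 1 of 4 types.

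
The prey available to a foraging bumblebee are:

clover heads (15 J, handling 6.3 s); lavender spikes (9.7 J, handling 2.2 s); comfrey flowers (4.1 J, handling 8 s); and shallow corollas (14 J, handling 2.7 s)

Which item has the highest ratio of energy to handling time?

In descending order of E/h:
shallow corollas: 14/2.7 = 5.19 J/s
lavender spikes: 9.7/2.2 = 4.41 J/s
clover heads: 15/6.3 = 2.38 J/s
comfrey flowers: 4.1/8 = 0.512 J/s

shallow corollas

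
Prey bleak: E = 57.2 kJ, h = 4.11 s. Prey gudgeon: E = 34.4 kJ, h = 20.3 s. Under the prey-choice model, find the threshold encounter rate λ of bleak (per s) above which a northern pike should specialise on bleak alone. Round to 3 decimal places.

0.034 per s

Drop gudgeon once their profitability E₂/h₂ falls below the rate achievable on bleak alone: E₂/h₂ = λE₁/(1 + λh₁).
Solve for λ: λE₁h₂ = E₂(1 + λh₁) → λ(E₁h₂ − E₂h₁) = E₂ → λ = E₂/(E₁h₂ − E₂h₁).
λ = 34.4/(57.2×20.3 − 34.4×4.11) = 34.4/1020 = 0.03373 per s.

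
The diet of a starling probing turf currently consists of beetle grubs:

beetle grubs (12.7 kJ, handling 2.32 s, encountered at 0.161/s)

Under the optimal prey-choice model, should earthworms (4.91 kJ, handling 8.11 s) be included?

On beetle grubs alone, R = ΣλE/(1+Σλh) = 2.045/1.374 = 1.489 kJ/s.
earthworms: E/h = 4.91/8.11 = 0.6054 kJ/s.
0.6054 < 1.489, so adding earthworms would lower the average — exclude it.

No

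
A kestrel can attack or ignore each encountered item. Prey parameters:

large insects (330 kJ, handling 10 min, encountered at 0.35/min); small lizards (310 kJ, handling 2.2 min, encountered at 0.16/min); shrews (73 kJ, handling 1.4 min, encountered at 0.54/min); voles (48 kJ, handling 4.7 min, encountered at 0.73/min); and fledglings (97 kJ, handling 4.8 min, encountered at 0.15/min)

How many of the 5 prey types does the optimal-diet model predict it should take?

Rank by E/h (kJ/min): small lizards 141, shrews 52.1, large insects 33, fledglings 20.2, voles 10.2. Include each in turn until the next type's E/h falls below the running intake rate.
Rate on top 1: 36.69. shrews: 52.1 > 36.69 → include.
Rate on top 2: 42.23. large insects: 33 < 42.23 → exclude; stop.
Optimal diet: small lizards, shrews — 2 of 5 types.

2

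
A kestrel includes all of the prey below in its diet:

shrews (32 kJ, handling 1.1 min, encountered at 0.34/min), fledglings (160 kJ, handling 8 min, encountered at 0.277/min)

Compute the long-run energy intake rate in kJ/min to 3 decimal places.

15.376 kJ/min

R = Σλ_iE_i / (1 + Σλ_ih_i)
Numerator: 0.34×32 + 0.277×160 = 55.2
Denominator: 1 + 0.34×1.1 + 0.277×8 = 3.59
R = 55.2/3.59 = 15.38 kJ/min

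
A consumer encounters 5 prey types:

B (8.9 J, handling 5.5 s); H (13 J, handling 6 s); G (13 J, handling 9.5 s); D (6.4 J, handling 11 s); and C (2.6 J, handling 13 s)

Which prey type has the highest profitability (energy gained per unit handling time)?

H

In descending order of E/h:
H: 13/6 = 2.17 J/s
B: 8.9/5.5 = 1.62 J/s
G: 13/9.5 = 1.37 J/s
D: 6.4/11 = 0.582 J/s
C: 2.6/13 = 0.2 J/s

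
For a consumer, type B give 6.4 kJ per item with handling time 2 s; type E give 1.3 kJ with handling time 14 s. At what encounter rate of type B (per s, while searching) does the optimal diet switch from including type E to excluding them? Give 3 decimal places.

At the threshold, the rate on type B alone equals the profitability of type E: λ·6.4/(1 + λ·2) = 1.3/14 = 0.09286.
Rearranging, λ(6.4 − 0.09286×2) = 0.09286, so λ = 0.09286/6.214 = 0.01494 per s.

0.015 per s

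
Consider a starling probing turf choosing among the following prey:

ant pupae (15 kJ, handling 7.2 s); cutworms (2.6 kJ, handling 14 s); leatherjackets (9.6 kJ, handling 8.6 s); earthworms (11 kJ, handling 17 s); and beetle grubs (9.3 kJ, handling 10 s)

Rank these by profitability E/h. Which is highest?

ant pupae

In descending order of E/h:
ant pupae: 15/7.2 = 2.08 kJ/s
leatherjackets: 9.6/8.6 = 1.12 kJ/s
beetle grubs: 9.3/10 = 0.93 kJ/s
earthworms: 11/17 = 0.647 kJ/s
cutworms: 2.6/14 = 0.186 kJ/s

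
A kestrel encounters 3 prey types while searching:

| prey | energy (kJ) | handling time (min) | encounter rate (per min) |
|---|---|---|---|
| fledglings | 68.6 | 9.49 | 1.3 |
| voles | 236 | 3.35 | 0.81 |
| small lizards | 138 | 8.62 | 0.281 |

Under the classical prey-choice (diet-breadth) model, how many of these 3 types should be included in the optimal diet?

1

Rank by E/h (kJ/min): voles 70.4, small lizards 16, fledglings 7.23. Include each in turn until the next type's E/h falls below the running intake rate.
Rate on top 1: 51.48. small lizards: 16 < 51.48 → exclude; stop.
Optimal diet: voles — 1 of 3 types.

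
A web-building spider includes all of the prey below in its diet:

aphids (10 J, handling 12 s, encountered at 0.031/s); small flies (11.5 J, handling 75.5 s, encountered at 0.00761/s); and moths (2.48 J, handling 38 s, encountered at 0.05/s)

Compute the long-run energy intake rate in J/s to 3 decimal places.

0.136 J/s

Energy encountered per unit search time: 0.031×10 + 0.00761×11.5 + 0.05×2.48 = 0.5215 J/s.
Handling time per unit search time: 0.031×12 + 0.00761×75.5 + 0.05×38 = 2.847.
Rate = 0.5215/(1 + 2.847) = 0.1356 J/s.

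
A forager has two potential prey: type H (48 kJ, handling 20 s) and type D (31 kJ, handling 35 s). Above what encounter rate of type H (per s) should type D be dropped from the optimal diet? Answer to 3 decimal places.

0.029 per s

At the threshold, the rate on type H alone equals the profitability of type D: λ·48/(1 + λ·20) = 31/35 = 0.8857.
Rearranging, λ(48 − 0.8857×20) = 0.8857, so λ = 0.8857/30.29 = 0.02925 per s.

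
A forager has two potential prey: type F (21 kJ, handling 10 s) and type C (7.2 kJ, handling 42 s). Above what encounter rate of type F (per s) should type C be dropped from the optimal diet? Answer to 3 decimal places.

0.009 per s

Drop type C once their profitability E₂/h₂ falls below the rate achievable on type F alone: E₂/h₂ = λE₁/(1 + λh₁).
Solve for λ: λE₁h₂ = E₂(1 + λh₁) → λ(E₁h₂ − E₂h₁) = E₂ → λ = E₂/(E₁h₂ − E₂h₁).
λ = 7.2/(21×42 − 7.2×10) = 7.2/810 = 0.008889 per s.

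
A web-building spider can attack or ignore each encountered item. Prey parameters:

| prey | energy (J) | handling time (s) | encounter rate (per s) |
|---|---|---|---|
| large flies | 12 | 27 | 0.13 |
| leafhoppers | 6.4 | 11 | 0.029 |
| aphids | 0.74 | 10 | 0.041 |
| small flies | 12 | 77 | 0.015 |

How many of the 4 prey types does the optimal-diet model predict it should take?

2

E/h in descending order: leafhoppers 0.582, large flies 0.444, small flies 0.156, aphids 0.074 J/s. The optimal diet is the largest prefix of this list for which every included type satisfies E_i/h_i > R on the types above it.
Rate on top 1: 0.1407. large flies: 0.444 > 0.1407 → include.
Rate on top 2: 0.3615. small flies: 0.156 < 0.3615 → exclude; stop.
Optimal diet: leafhoppers, large flies — 2 of 4 types.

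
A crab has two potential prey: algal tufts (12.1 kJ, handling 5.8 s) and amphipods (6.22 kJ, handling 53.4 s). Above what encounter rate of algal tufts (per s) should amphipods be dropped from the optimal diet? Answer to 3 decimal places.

At the threshold, the rate on algal tufts alone equals the profitability of amphipods: λ·12.1/(1 + λ·5.8) = 6.22/53.4 = 0.1165.
Rearranging, λ(12.1 − 0.1165×5.8) = 0.1165, so λ = 0.1165/11.42 = 0.0102 per s.

0.010 per s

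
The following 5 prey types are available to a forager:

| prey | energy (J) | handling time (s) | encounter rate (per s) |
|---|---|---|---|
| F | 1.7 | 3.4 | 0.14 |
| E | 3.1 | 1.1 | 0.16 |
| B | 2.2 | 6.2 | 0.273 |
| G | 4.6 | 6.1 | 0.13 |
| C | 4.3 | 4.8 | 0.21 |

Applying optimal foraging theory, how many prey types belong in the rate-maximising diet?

3

E/h in descending order: E 2.82, C 0.896, G 0.754, F 0.5, B 0.355 J/s. The optimal diet is the largest prefix of this list for which every included type satisfies E_i/h_i > R on the types above it.
Rate on top 1: 0.4218. C: 0.896 > 0.4218 → include.
Rate on top 2: 0.6406. G: 0.754 > 0.6406 → include.
Rate on top 3: 0.6708. F: 0.5 < 0.6708 → exclude; stop.
Optimal diet: E, C, G — 3 of 5 types.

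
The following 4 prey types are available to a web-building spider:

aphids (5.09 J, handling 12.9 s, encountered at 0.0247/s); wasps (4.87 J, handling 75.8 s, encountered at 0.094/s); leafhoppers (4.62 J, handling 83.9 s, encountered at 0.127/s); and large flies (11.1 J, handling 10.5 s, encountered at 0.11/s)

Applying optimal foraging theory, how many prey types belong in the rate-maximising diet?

1

Profitabilities (E/h, J/s): large flies 1.06, aphids 0.395, wasps 0.0642, leafhoppers 0.0551. Add prey in this order while the next type's profitability exceeds the intake rate on those already taken.
Rate on top 1: 0.5666. aphids: 0.395 < 0.5666 → exclude; stop.
Optimal diet: large flies — 1 of 4 types.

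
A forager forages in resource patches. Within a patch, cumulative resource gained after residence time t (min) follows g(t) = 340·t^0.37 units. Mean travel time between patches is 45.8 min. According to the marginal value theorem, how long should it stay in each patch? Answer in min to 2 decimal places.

26.90 min

Optimal t* satisfies g'(t*) = g(t*)/(T + t*).
g'(t) = 0.37·340·t^-0.63. Setting 0.37·340·t^-0.63 = 340·t^0.37/(45.8+t) gives 0.37(45.8+t) = t, so 0.63·t = 0.37×45.8.
t* = 0.37×45.8/0.63 = 26.9 min.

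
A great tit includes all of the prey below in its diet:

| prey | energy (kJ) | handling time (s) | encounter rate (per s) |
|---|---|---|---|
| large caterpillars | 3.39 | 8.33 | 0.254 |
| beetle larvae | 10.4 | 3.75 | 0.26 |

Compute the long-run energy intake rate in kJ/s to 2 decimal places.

R = Σλ_iE_i / (1 + Σλ_ih_i)
Numerator: 0.254×3.39 + 0.26×10.4 = 3.565
Denominator: 1 + 0.254×8.33 + 0.26×3.75 = 4.091
R = 3.565/4.091 = 0.8715 kJ/s

0.87 kJ/s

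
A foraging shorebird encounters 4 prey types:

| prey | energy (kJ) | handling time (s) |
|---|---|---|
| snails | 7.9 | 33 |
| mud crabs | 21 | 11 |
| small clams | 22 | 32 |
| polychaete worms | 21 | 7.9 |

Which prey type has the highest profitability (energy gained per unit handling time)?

Profitability E/h (kJ/s): snails = 7.9/33 = 0.239, mud crabs = 21/11 = 1.91, small clams = 22/32 = 0.688, polychaete worms = 21/7.9 = 2.66.
Ranked: polychaete worms > mud crabs > small clams > snails.

polychaete worms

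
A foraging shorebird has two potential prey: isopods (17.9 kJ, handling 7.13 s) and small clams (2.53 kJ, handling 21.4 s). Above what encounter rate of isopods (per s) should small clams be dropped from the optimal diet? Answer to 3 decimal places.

Drop small clams once their profitability E₂/h₂ falls below the rate achievable on isopods alone: E₂/h₂ = λE₁/(1 + λh₁).
Solve for λ: λE₁h₂ = E₂(1 + λh₁) → λ(E₁h₂ − E₂h₁) = E₂ → λ = E₂/(E₁h₂ − E₂h₁).
λ = 2.53/(17.9×21.4 − 2.53×7.13) = 2.53/365 = 0.006931 per s.

0.007 per s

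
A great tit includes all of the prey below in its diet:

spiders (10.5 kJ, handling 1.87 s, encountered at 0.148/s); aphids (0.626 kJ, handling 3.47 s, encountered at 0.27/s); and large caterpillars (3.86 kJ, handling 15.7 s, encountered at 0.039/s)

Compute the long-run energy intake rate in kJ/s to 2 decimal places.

R = (0.148×10.5 + 0.27×0.626 + 0.039×3.86) / (1 + 0.148×1.87 + 0.27×3.47 + 0.039×15.7) = 1.874/2.826 = 0.663 kJ/s.

0.66 kJ/s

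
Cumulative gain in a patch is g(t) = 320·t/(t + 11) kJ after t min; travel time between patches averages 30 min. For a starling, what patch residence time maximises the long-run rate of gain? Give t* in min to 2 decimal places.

Optimal t* satisfies g'(t*) = g(t*)/(T + t*).
g'(t) = 320·11/(t + 11)². Setting 320·11/(t+11)² = 320t/[(t+11)(30+t)] gives 11(30+t) = t(t+11), so t² = 11×30 = 330.
t* = √330 = 18.17 min.

18.17 min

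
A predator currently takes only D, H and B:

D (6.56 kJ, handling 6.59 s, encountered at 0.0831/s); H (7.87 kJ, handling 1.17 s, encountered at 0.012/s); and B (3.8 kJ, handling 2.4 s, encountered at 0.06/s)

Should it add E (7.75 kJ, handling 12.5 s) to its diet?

On D, H and B alone, R = ΣλE/(1+Σλh) = 0.8676/1.706 = 0.5086 kJ/s.
Profitability of E: 7.75/12.5 = 0.62 kJ/s.
0.62 > 0.5086, so adding E raises the average — include it.

Yes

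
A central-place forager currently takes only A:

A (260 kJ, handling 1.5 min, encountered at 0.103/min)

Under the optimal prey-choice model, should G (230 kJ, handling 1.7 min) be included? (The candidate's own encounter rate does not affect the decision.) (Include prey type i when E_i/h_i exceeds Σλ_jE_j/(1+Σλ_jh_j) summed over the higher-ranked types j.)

Intake rate on the current diet: R = (0.103×260) / (1 + 0.103×1.5) = 26.78/1.155 = 23.2 kJ/min.
Profitability of G: 230/1.7 = 135.3 kJ/min.
Since 135.3 > R, including G increases the long-run rate.

Yes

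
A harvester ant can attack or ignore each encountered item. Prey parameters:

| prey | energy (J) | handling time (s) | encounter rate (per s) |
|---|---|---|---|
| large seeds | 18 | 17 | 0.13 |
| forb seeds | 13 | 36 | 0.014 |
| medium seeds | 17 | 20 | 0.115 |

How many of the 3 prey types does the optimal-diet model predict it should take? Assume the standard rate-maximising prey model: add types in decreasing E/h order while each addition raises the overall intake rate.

2

Rank by E/h (J/s): large seeds 1.06, medium seeds 0.85, forb seeds 0.361. Include each in turn until the next type's E/h falls below the running intake rate.
Rate on top 1: 0.729. medium seeds: 0.85 > 0.729 → include.
Rate on top 2: 0.7795. forb seeds: 0.361 < 0.7795 → exclude; stop.
Optimal diet: large seeds, medium seeds — 2 of 3 types.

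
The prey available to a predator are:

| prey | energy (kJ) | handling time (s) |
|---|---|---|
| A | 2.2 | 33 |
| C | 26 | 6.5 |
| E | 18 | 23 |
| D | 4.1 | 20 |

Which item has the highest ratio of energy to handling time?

In descending order of E/h:
C: 26/6.5 = 4 kJ/s
E: 18/23 = 0.783 kJ/s
D: 4.1/20 = 0.205 kJ/s
A: 2.2/33 = 0.0667 kJ/s

C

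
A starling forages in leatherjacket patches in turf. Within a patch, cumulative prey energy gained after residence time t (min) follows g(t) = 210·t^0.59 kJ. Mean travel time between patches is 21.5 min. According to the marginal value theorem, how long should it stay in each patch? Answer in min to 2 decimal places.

Maximise g(t)/(T+t): set derivative to zero → g'(t)(T+t) = g(t).
g'(t) = 0.59·210·t^-0.41. Setting 0.59·210·t^-0.41 = 210·t^0.59/(21.5+t) gives 0.59(21.5+t) = t, so 0.41·t = 0.59×21.5.
t* = 0.59×21.5/0.41 = 30.94 min.

30.94 min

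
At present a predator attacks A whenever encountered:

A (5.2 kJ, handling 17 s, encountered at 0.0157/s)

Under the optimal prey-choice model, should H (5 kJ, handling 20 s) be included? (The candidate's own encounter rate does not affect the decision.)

Intake rate on the current diet: R = (0.0157×5.2) / (1 + 0.0157×17) = 0.08164/1.267 = 0.06444 kJ/s.
H: E/h = 5/20 = 0.25 kJ/s.
0.25 > 0.06444, so adding H raises the average — include it.

Yes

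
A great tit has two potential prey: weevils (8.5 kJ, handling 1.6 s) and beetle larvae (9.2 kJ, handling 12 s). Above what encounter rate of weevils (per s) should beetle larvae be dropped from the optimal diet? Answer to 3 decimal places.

0.105 per s

The zero-one rule: include beetle larvae iff E₂/h₂ > λE₁/(1+λh₁). Equality gives the switch point.
λE₁h₂ = E₂ + λE₂h₁ ⇒ λ = E₂/(E₁h₂ − E₂h₁) = 9.2/(102 − 14.72) = 0.1054 per s.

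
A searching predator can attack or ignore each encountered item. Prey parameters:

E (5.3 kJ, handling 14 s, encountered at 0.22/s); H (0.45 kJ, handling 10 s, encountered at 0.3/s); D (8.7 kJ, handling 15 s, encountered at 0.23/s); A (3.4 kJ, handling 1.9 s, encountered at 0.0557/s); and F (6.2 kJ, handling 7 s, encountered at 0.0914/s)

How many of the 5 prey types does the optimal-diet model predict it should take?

E/h in descending order: A 1.79, F 0.886, D 0.58, E 0.379, H 0.045 kJ/s. The optimal diet is the largest prefix of this list for which every included type satisfies E_i/h_i > R on the types above it.
Rate on top 1: 0.1713. F: 0.886 > 0.1713 → include.
Rate on top 2: 0.4331. D: 0.58 > 0.4331 → include.
Rate on top 3: 0.5306. E: 0.379 < 0.5306 → exclude; stop.
Optimal diet: A, F, D — 3 of 5 types.

3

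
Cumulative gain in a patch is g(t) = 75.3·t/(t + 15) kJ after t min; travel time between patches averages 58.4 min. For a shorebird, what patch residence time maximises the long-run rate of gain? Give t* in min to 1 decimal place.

By the marginal value theorem, leave when the instantaneous gain rate g'(t) equals the habitat-wide average g(t)/(T + t).
g'(t) = 75.3·15/(t + 15)². Setting 75.3·15/(t+15)² = 75.3t/[(t+15)(58.4+t)] gives 15(58.4+t) = t(t+15), so t² = 15×58.4 = 876.
t* = √876 = 29.6 min.

29.6 min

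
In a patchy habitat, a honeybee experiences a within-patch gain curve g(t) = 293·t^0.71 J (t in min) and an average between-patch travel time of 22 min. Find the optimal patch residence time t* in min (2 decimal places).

53.86 min

By the marginal value theorem, leave when the instantaneous gain rate g'(t) equals the habitat-wide average g(t)/(T + t).
g'(t) = 0.71·293·t^-0.29. Setting 0.71·293·t^-0.29 = 293·t^0.71/(22+t) gives 0.71(22+t) = t, so 0.29·t = 0.71×22.
t* = 0.71×22/0.29 = 53.86 min.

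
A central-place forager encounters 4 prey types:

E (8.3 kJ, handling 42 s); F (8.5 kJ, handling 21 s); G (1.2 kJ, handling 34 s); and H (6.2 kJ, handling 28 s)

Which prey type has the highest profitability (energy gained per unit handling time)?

In descending order of E/h:
F: 8.5/21 = 0.405 kJ/s
H: 6.2/28 = 0.221 kJ/s
E: 8.3/42 = 0.198 kJ/s
G: 1.2/34 = 0.0353 kJ/s

F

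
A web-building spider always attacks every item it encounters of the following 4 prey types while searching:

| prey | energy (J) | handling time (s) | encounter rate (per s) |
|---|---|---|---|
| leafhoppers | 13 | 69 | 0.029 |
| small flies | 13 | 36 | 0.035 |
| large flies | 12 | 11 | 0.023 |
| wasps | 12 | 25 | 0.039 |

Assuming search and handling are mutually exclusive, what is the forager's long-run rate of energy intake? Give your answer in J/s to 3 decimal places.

0.287 J/s

R = Σλ_iE_i / (1 + Σλ_ih_i)
Numerator: 0.029×13 + 0.035×13 + 0.023×12 + 0.039×12 = 1.576
Denominator: 1 + 0.029×69 + 0.035×36 + 0.023×11 + 0.039×25 = 5.489
R = 1.576/5.489 = 0.2871 J/s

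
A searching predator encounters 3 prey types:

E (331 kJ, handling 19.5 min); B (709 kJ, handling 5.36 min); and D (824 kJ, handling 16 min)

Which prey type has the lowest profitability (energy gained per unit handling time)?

E

Profitability E/h (kJ/min): E = 331/19.5 = 17, B = 709/5.36 = 132, D = 824/16 = 51.5.
Ranked: B > D > E.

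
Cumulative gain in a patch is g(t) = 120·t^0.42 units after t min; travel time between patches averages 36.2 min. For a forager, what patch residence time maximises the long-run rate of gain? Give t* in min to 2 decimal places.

26.21 min

Optimal t* satisfies g'(t*) = g(t*)/(T + t*).
g'(t) = 0.42·120·t^-0.58. Setting 0.42·120·t^-0.58 = 120·t^0.42/(36.2+t) gives 0.42(36.2+t) = t, so 0.58·t = 0.42×36.2.
t* = 0.42×36.2/0.58 = 26.21 min.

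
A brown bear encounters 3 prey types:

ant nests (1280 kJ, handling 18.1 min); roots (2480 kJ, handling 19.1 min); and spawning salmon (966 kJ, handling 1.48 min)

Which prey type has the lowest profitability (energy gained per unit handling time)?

Profitability E/h (kJ/min): ant nests = 1280/18.1 = 70.7, roots = 2480/19.1 = 130, spawning salmon = 966/1.48 = 653.
Ranked: spawning salmon > roots > ant nests.

ant nests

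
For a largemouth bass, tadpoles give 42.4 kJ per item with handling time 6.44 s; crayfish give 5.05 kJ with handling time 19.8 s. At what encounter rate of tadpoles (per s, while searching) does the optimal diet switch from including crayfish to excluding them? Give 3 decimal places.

0.006 per s

At the threshold, the rate on tadpoles alone equals the profitability of crayfish: λ·42.4/(1 + λ·6.44) = 5.05/19.8 = 0.2551.
Rearranging, λ(42.4 − 0.2551×6.44) = 0.2551, so λ = 0.2551/40.76 = 0.006258 per s.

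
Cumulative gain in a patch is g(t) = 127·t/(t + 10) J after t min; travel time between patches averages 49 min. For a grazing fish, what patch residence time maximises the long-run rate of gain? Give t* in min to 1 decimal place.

22.1 min

Maximise g(t)/(T+t): set derivative to zero → g'(t)(T+t) = g(t).
g'(t) = 127·10/(t + 10)². Setting 127·10/(t+10)² = 127t/[(t+10)(49+t)] gives 10(49+t) = t(t+10), so t² = 10×49 = 490.
t* = √490 = 22.14 min.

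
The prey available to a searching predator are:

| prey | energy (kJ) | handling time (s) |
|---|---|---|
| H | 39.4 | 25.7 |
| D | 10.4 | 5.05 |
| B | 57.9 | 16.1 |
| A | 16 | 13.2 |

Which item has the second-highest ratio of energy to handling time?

In descending order of E/h:
B: 57.9/16.1 = 3.6 kJ/s
D: 10.4/5.05 = 2.06 kJ/s
H: 39.4/25.7 = 1.53 kJ/s
A: 16/13.2 = 1.21 kJ/s

D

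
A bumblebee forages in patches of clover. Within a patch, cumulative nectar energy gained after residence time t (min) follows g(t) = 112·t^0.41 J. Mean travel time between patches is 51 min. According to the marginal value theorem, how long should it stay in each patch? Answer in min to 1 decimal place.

Optimal t* satisfies g'(t*) = g(t*)/(T + t*).
g'(t) = 0.41·112·t^-0.59. Setting 0.41·112·t^-0.59 = 112·t^0.41/(51+t) gives 0.41(51+t) = t, so 0.59·t = 0.41×51.
t* = 0.41×51/0.59 = 35.44 min.

35.4 min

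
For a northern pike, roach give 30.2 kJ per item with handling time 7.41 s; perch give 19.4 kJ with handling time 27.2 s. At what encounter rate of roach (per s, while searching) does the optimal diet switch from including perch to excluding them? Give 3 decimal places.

0.029 per s

The zero-one rule: include perch iff E₂/h₂ > λE₁/(1+λh₁). Equality gives the switch point.
λE₁h₂ = E₂ + λE₂h₁ ⇒ λ = E₂/(E₁h₂ − E₂h₁) = 19.4/(821.4 − 143.8) = 0.02863 per s.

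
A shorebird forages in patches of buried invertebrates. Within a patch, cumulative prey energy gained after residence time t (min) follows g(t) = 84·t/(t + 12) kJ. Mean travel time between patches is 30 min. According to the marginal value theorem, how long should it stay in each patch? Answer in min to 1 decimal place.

19.0 min

Maximise g(t)/(T+t): set derivative to zero → g'(t)(T+t) = g(t).
g'(t) = 84·12/(t + 12)². Setting 84·12/(t+12)² = 84t/[(t+12)(30+t)] gives 12(30+t) = t(t+12), so t² = 12×30 = 360.
t* = √360 = 18.97 min.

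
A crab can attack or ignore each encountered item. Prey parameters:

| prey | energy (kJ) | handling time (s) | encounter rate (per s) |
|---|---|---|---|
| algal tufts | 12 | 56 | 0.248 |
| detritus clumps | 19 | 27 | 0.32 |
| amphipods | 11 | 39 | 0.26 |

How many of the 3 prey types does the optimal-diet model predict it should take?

Rank by E/h (kJ/s): detritus clumps 0.704, amphipods 0.282, algal tufts 0.214. Include each in turn until the next type's E/h falls below the running intake rate.
Rate on top 1: 0.6307. amphipods: 0.282 < 0.6307 → exclude; stop.
Optimal diet: detritus clumps — 1 of 3 types.

1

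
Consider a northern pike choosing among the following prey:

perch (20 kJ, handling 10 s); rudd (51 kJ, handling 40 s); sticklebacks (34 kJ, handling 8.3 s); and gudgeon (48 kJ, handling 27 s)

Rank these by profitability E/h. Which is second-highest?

Profitability E/h (kJ/s): perch = 20/10 = 2, rudd = 51/40 = 1.27, sticklebacks = 34/8.3 = 4.1, gudgeon = 48/27 = 1.78.
Ranked: sticklebacks > perch > gudgeon > rudd.

perch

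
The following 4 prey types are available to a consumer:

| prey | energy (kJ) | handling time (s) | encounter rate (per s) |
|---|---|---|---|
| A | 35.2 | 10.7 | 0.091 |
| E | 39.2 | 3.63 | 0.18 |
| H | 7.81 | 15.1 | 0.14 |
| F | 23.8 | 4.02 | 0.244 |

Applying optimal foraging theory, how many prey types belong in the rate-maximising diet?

Profitabilities (E/h, kJ/s): E 10.8, F 5.92, A 3.29, H 0.517. Add prey in this order while the next type's profitability exceeds the intake rate on those already taken.
Rate on top 1: 4.268. F: 5.92 > 4.268 → include.
Rate on top 2: 4.883. A: 3.29 < 4.883 → exclude; stop.
Optimal diet: E, F — 2 of 4 types.

2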